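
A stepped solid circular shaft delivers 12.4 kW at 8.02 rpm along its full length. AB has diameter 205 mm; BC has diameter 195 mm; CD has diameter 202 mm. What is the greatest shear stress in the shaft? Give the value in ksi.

ω = 2π·8.02/60 = 0.8399 rad/s, so T = P/ω = 12.4×10³ / 0.8399 = 14760 N·m.
Under the same torque, τ_max = 16T/(πd³) is largest where d is smallest — segment BC (d = 195 mm).
τ_max = 16·14760/(π·(0.195)³) = 1.014×10^7 Pa.

1.47 ksi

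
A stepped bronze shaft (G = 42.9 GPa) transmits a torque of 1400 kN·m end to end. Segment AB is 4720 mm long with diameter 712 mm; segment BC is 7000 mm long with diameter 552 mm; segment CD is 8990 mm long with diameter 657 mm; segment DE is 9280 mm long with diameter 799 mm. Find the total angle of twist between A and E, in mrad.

54.8 mrad

J_AB = π(0.712)⁴/32 = 0.0252 m⁴; J_BC = π(0.552)⁴/32 = 9.11×10^-3 m⁴; J_CD = π(0.657)⁴/32 = 0.0183 m⁴; J_DE = π(0.799)⁴/32 = 0.0400 m⁴.
θ = (T/G)·Σ L_i/J_i = (1.400e6/42.9×10⁹)·(4.72/0.0252 + 7.00/9.11×10^-3 + 8.99/0.0183 + 9.28/0.0400) = 0.05477 rad.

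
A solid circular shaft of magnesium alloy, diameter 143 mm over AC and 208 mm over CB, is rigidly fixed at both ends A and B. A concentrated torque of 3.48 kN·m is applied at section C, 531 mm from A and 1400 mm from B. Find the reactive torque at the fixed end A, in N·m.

Compatibility: T_A·a/J_AC = T_B·b/J_CB with T_A + T_B = T₀.
J_AC = 4.11×10^-5 m⁴, J_CB = 1.84×10^-4 m⁴, so T_A = T₀·(J_AC/a)/((J_AC/a)+(J_CB/b)) = 1290 N·m, T_B = 2190 N·m.

1290 N·m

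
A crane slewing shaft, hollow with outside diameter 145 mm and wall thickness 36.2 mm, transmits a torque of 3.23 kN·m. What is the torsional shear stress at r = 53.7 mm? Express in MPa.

4.26 MPa

J = π(d_o⁴ − d_i⁴)/32 = π(0.145⁴ − 0.0726⁴)/32 = 4.067×10^-5 m⁴.
Shear stress varies linearly with radius: τ = T·r/J = 3230 × 0.0537 / 4.067×10^-5 = 4.265×10^6 Pa.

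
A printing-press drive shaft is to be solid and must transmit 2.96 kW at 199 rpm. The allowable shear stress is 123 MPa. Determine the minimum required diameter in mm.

18.1 mm

ω = 2π·199/60 = 20.84 rad/s, so T = P/ω = 2.96×10³ / 20.84 = 142.0 N·m.
For a solid shaft τ_max = 16T/(πd³), so d = (16T/(π τ_allow))^(1/3) = (16·142.0/(π·1.23×10^8))^(1/3) = 0.01805 m.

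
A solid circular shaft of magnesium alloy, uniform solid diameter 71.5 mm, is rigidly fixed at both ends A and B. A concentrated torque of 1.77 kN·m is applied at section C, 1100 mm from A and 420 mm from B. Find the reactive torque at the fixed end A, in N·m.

489 N·m

With uniform GJ and both ends fixed, compatibility θ_AC = θ_CB gives T_A·a = T_B·b, together with T_A + T_B = T₀.
T_A = T₀·b/(a+b) = 1770·420/1520 = 489.1 N·m; T_B = 1281 N·m.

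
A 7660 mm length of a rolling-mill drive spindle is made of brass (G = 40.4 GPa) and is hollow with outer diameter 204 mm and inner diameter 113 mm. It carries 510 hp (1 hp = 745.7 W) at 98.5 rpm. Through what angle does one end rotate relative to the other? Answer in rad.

0.0454 rad

ω = 2π·98.5/60 = 10.31 rad/s, so T = P/ω = 510×745.7 / 10.31 = 36870 N·m.
J = π(d_o⁴ − d_i⁴)/32 = π(0.204⁴ − 0.113⁴)/32 = 1.540×10^-4 m⁴.
θ = T·L/(G·J) = 36870 × 7.66 / (40.4×10⁹ × 1.540×10^-4) = 0.04539 rad.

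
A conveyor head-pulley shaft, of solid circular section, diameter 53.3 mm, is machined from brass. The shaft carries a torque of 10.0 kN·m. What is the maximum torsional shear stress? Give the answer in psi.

48800 psi

J = πd⁴/32 = π(0.0533)⁴/32 = 7.923×10^-7 m⁴.
τ_max = T·r/J = 10000 × 0.0267 / 7.923×10^-7 = 3.363×10^8 Pa.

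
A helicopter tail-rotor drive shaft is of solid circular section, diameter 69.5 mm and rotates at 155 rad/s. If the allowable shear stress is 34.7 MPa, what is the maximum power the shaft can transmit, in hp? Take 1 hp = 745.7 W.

J = πd⁴/32 = π(0.0695)⁴/32 = 2.291×10^-6 m⁴.
T_max = τ_allow·J/r = 3.47×10^7 × 2.291×10^-6 / 0.0348 = 2287 N·m.
ω = 155 rad/s, so P_max = T_max·ω = 3.545×10^5 W.

475 hp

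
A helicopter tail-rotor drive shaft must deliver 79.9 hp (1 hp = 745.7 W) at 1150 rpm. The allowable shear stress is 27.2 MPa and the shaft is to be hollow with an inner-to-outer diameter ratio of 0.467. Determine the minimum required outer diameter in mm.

ω = 2π·1150/60 = 120.4 rad/s, so T = P/ω = 79.9×745.7 / 120.4 = 494.7 N·m.
For a hollow shaft with d_i/d_o = 0.467: τ_max = 16T/(π d_o³ (1−k⁴)), so d_o = [16T/(π τ_allow (1−k⁴))]^(1/3) = [16·494.7/(π·2.72×10^7·0.9524)]^(1/3) = 0.04599 m.

46.0 mm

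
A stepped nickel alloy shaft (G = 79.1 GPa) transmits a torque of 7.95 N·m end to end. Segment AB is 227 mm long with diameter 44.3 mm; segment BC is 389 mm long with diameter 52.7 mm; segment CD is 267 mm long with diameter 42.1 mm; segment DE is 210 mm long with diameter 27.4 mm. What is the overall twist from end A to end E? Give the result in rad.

J_AB = π(0.0443)⁴/32 = 3.78×10^-7 m⁴; J_BC = π(0.0527)⁴/32 = 7.57×10^-7 m⁴; J_CD = π(0.0421)⁴/32 = 3.08×10^-7 m⁴; J_DE = π(0.0274)⁴/32 = 5.53×10^-8 m⁴.
θ = (T/G)·Σ L_i/J_i = (7.950/79.1×10⁹)·(0.227/3.78×10^-7 + 0.389/7.57×10^-7 + 0.267/3.08×10^-7 + 0.210/5.53×10^-8) = 5.804×10^-4 rad.

5.80e-4 rad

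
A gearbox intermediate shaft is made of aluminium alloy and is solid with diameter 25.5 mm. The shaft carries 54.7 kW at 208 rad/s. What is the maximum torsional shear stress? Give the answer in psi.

ω = 208 rad/s, so T = P/ω = 54.7×10³ / 208.0 = 263.0 N·m.
J = πd⁴/32 = π(0.0255)⁴/32 = 4.151×10^-8 m⁴.
τ_max = T·r/J = 263.0 × 0.0127 / 4.151×10^-8 = 8.077×10^7 Pa.

11700 psi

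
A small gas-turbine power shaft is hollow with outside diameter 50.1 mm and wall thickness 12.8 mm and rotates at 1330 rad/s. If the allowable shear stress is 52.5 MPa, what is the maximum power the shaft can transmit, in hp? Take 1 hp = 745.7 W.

2180 hp

J = π(d_o⁴ − d_i⁴)/32 = π(0.0501⁴ − 0.0245⁴)/32 = 5.831×10^-7 m⁴.
T_max = τ_allow·J/r = 5.25×10^7 × 5.831×10^-7 / 0.0250 = 1222 N·m.
ω = 1330 rad/s, so P_max = T_max·ω = 1.625×10^6 W.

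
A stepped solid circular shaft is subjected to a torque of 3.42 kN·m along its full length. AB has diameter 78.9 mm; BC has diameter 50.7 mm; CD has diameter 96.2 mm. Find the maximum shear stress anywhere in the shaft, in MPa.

Under the same torque, τ_max = 16T/(πd³) is largest where d is smallest — segment BC (d = 50.7 mm).
τ_max = 16·3420/(π·(0.0507)³) = 1.337×10^8 Pa.

134 MPa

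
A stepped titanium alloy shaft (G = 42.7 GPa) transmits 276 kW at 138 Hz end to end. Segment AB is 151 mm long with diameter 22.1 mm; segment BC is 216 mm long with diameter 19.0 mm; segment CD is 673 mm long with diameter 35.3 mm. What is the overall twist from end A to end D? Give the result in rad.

0.207 rad

ω = 2π·138 = 867.1 rad/s, so T = P/ω = 276×10³ / 867.1 = 318.3 N·m.
J_AB = π(0.0221)⁴/32 = 2.34×10^-8 m⁴; J_BC = π(0.0190)⁴/32 = 1.28×10^-8 m⁴; J_CD = π(0.0353)⁴/32 = 1.52×10^-7 m⁴.
θ = (T/G)·Σ L_i/J_i = (318.3/42.7×10⁹)·(0.151/2.34×10^-8 + 0.216/1.28×10^-8 + 0.673/1.52×10^-7) = 0.2068 rad.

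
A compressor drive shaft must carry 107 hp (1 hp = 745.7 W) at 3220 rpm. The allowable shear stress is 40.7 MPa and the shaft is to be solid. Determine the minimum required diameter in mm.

ω = 2π·3220/60 = 337.2 rad/s, so T = P/ω = 107×745.7 / 337.2 = 236.6 N·m.
For a solid shaft τ_max = 16T/(πd³), so d = (16T/(π τ_allow))^(1/3) = (16·236.6/(π·4.07×10^7))^(1/3) = 0.03094 m.

30.9 mm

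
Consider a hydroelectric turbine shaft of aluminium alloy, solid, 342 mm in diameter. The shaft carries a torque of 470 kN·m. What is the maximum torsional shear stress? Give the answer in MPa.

J = πd⁴/32 = π(0.342)⁴/32 = 1.343×10^-3 m⁴.
τ_max = T·r/J = 470000 × 0.171 / 1.343×10^-3 = 5.984×10^7 Pa.

59.8 MPa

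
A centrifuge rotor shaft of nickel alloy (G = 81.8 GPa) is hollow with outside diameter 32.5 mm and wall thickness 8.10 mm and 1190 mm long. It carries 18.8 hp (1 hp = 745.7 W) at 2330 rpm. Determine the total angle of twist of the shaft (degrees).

ω = 2π·2330/60 = 244.0 rad/s, so T = P/ω = 18.8×745.7 / 244.0 = 57.46 N·m.
J = π(d_o⁴ − d_i⁴)/32 = π(0.0325⁴ − 0.0163⁴)/32 = 1.026×10^-7 m⁴.
θ = T·L/(G·J) = 57.46 × 1.19 / (81.8×10⁹ × 1.026×10^-7) = 8.147×10^-3 rad.

0.467°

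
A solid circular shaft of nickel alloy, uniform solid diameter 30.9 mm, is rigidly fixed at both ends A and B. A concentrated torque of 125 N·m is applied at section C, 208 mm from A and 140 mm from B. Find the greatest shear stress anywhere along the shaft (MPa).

12.9 MPa

With uniform GJ and both ends fixed, compatibility θ_AC = θ_CB gives T_A·a = T_B·b, together with T_A + T_B = T₀.
T_A = T₀·b/(a+b) = 125.0·140/348.0 = 50.29 N·m; T_B = 74.71 N·m.
τ in each portion: τ_AC = 8.68×10^6 Pa, τ_CB = 1.29×10^7 Pa; maximum is in CB.
τ_max = T_CB·r/J = 74.71·0.0154/8.95×10^-8 = 1.290×10^7 Pa.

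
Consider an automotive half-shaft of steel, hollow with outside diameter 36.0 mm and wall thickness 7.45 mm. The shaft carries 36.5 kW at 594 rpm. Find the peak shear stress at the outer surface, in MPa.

ω = 2π·594/60 = 62.20 rad/s, so T = P/ω = 36.5×10³ / 62.20 = 586.8 N·m.
J = π(d_o⁴ − d_i⁴)/32 = π(0.0360⁴ − 0.0211⁴)/32 = 1.454×10^-7 m⁴.
τ_max = T·r/J = 586.8 × 0.0180 / 1.454×10^-7 = 7.262×10^7 Pa.

72.6 MPa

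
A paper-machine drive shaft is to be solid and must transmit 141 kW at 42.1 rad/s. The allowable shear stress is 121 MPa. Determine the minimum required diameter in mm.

52.0 mm

ω = 42.1 rad/s, so T = P/ω = 141×10³ / 42.10 = 3349 N·m.
For a solid shaft τ_max = 16T/(πd³), so d = (16T/(π τ_allow))^(1/3) = (16·3349/(π·1.21×10^8))^(1/3) = 0.05204 m.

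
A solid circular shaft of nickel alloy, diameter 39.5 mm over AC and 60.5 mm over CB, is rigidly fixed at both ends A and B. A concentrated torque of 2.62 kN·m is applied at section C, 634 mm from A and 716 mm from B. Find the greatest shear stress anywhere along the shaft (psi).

7250 psi

Compatibility: T_A·a/J_AC = T_B·b/J_CB with T_A + T_B = T₀.
J_AC = 2.39×10^-7 m⁴, J_CB = 1.32×10^-6 m⁴, so T_A = T₀·(J_AC/a)/((J_AC/a)+(J_CB/b)) = 446.1 N·m, T_B = 2174 N·m.
τ in each portion: τ_AC = 3.69×10^7 Pa, τ_CB = 5.00×10^7 Pa; maximum is in CB.
τ_max = T_CB·r/J = 2174·0.0302/1.32×10^-6 = 5.000×10^7 Pa.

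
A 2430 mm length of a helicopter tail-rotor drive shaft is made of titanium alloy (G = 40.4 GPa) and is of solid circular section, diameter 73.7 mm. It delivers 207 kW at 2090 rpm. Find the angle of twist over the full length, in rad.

0.0196 rad

ω = 2π·2090/60 = 218.9 rad/s, so T = P/ω = 207×10³ / 218.9 = 945.8 N·m.
J = πd⁴/32 = π(0.0737)⁴/32 = 2.896×10^-6 m⁴.
θ = T·L/(G·J) = 945.8 × 2.43 / (40.4×10⁹ × 2.896×10^-6) = 0.01964 rad.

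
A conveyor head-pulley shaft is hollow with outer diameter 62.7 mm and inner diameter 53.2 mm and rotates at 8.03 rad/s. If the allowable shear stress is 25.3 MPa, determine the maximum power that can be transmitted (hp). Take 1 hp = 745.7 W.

6.35 hp

J = π(d_o⁴ − d_i⁴)/32 = π(0.0627⁴ − 0.0532⁴)/32 = 7.309×10^-7 m⁴.
T_max = τ_allow·J/r = 2.53×10^7 × 7.309×10^-7 / 0.0314 = 589.8 N·m.
ω = 8.03 rad/s, so P_max = T_max·ω = 4736 W.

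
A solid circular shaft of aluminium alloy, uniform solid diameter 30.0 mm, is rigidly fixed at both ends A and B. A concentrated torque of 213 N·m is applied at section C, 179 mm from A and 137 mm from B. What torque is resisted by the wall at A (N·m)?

92.3 N·m

With uniform GJ and both ends fixed, compatibility θ_AC = θ_CB gives T_A·a = T_B·b, together with T_A + T_B = T₀.
T_A = T₀·b/(a+b) = 213.0·137/316.0 = 92.34 N·m; T_B = 120.7 N·m.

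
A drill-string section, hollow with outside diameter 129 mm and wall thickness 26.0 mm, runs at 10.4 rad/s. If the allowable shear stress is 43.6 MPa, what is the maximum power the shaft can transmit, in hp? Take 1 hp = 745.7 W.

J = π(d_o⁴ − d_i⁴)/32 = π(0.129⁴ − 0.0770⁴)/32 = 2.374×10^-5 m⁴.
T_max = τ_allow·J/r = 4.36×10^7 × 2.374×10^-5 / 0.0645 = 16040 N·m.
ω = 10.4 rad/s, so P_max = T_max·ω = 1.669×10^5 W.

224 hp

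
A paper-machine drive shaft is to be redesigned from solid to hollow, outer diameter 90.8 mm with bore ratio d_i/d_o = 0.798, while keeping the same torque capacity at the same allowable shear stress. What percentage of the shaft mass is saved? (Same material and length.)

48.6 %

Equal τ_max and T ⇒ the solid shaft needs d_s³ = d_o³(1−k⁴), so d_s = 90.8·(1−0.798⁴)^(1/3) = 76.35 mm.
Area ratio A_h/A_s = d_o²(1−k²)/d_s² = (1−k²)/(1−k⁴)^(2/3) = 0.5137.
Mass saving = 1 − 0.5137 = 48.6 %.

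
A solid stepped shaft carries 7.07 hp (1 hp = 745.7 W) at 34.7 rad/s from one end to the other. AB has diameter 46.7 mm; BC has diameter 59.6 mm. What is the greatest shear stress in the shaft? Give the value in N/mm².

7.60 N/mm²

ω = 34.7 rad/s, so T = P/ω = 7.07×745.7 / 34.70 = 151.9 N·m.
Under the same torque, τ_max = 16T/(πd³) is largest where d is smallest — segment AB (d = 46.7 mm).
τ_max = 16·151.9/(π·(0.0467)³) = 7.598×10^6 Pa.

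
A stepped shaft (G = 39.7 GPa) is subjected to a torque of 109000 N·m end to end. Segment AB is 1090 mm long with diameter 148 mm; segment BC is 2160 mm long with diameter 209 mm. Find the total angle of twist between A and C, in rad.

0.0952 rad

J_AB = π(0.148)⁴/32 = 4.71×10^-5 m⁴; J_BC = π(0.209)⁴/32 = 1.87×10^-4 m⁴.
θ = (T/G)·Σ L_i/J_i = (109000/39.7×10⁹)·(1.09/4.71×10^-5 + 2.16/1.87×10^-4) = 0.09519 rad.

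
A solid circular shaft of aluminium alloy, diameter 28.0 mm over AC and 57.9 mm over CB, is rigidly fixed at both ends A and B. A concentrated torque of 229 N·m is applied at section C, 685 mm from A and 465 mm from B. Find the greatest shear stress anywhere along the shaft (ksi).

0.840 ksi

Compatibility: T_A·a/J_AC = T_B·b/J_CB with T_A + T_B = T₀.
J_AC = 6.03×10^-8 m⁴, J_CB = 1.10×10^-6 m⁴, so T_A = T₀·(J_AC/a)/((J_AC/a)+(J_CB/b)) = 8.198 N·m, T_B = 220.8 N·m.
τ in each portion: τ_AC = 1.90×10^6 Pa, τ_CB = 5.79×10^6 Pa; maximum is in CB.
τ_max = T_CB·r/J = 220.8·0.0290/1.10×10^-6 = 5.793×10^6 Pa.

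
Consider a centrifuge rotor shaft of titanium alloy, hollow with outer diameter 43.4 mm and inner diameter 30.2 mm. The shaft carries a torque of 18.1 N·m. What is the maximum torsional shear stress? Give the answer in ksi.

J = π(d_o⁴ − d_i⁴)/32 = π(0.0434⁴ − 0.0302⁴)/32 = 2.666×10^-7 m⁴.
τ_max = T·r/J = 18.10 × 0.0217 / 2.666×10^-7 = 1.473×10^6 Pa.

0.214 ksi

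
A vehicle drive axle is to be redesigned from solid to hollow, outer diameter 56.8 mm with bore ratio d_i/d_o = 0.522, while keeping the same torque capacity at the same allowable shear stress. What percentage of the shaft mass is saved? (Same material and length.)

Equal τ_max and T ⇒ the solid shaft needs d_s³ = d_o³(1−k⁴), so d_s = 56.8·(1−0.522⁴)^(1/3) = 55.36 mm.
Area ratio A_h/A_s = d_o²(1−k²)/d_s² = (1−k²)/(1−k⁴)^(2/3) = 0.7659.
Mass saving = 1 − 0.7659 = 23.4 %.

23.4 %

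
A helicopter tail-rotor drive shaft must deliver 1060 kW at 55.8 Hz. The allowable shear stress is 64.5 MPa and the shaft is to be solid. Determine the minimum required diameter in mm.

62.0 mm

ω = 2π·55.8 = 350.6 rad/s, so T = P/ω = 1060×10³ / 350.6 = 3023 N·m.
For a solid shaft τ_max = 16T/(πd³), so d = (16T/(π τ_allow))^(1/3) = (16·3023/(π·6.45×10^7))^(1/3) = 0.06203 m.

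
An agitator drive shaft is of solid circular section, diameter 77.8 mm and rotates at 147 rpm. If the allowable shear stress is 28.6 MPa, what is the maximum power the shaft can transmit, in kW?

J = πd⁴/32 = π(0.0778)⁴/32 = 3.597×10^-6 m⁴.
T_max = τ_allow·J/r = 2.86×10^7 × 3.597×10^-6 / 0.0389 = 2644 N·m.
ω = 2π·147/60 = 15.39 rad/s, so P_max = T_max·ω = 4.071×10^4 W.

40.7 kW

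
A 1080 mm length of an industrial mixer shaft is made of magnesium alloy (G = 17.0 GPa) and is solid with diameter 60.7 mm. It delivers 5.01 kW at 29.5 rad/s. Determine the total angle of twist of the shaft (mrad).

ω = 29.5 rad/s, so T = P/ω = 5.01×10³ / 29.50 = 169.8 N·m.
J = πd⁴/32 = π(0.0607)⁴/32 = 1.333×10^-6 m⁴.
θ = T·L/(G·J) = 169.8 × 1.08 / (17.0×10⁹ × 1.333×10^-6) = 8.095×10^-3 rad.

8.10 mrad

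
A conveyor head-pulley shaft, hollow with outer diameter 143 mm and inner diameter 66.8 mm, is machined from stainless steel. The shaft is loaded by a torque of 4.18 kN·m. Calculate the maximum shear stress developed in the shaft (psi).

1110 psi

J = π(d_o⁴ − d_i⁴)/32 = π(0.143⁴ − 0.0668⁴)/32 = 3.910×10^-5 m⁴.
τ_max = T·r/J = 4180 × 0.0715 / 3.910×10^-5 = 7.644×10^6 Pa.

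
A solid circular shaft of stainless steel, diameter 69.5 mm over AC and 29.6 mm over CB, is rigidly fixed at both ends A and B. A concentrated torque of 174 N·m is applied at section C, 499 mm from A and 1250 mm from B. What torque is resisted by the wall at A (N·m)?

172 N·m

Compatibility: T_A·a/J_AC = T_B·b/J_CB with T_A + T_B = T₀.
J_AC = 2.29×10^-6 m⁴, J_CB = 7.54×10^-8 m⁴, so T_A = T₀·(J_AC/a)/((J_AC/a)+(J_CB/b)) = 171.7 N·m, T_B = 2.256 N·m.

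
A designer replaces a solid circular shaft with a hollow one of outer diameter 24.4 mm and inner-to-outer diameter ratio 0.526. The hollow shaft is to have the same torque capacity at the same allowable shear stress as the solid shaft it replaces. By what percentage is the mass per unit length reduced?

Equal τ_max and T ⇒ the solid shaft needs d_s³ = d_o³(1−k⁴), so d_s = 24.4·(1−0.526⁴)^(1/3) = 23.76 mm.
Area ratio A_h/A_s = d_o²(1−k²)/d_s² = (1−k²)/(1−k⁴)^(2/3) = 0.7628.
Mass saving = 1 − 0.7628 = 23.7 %.

23.7 %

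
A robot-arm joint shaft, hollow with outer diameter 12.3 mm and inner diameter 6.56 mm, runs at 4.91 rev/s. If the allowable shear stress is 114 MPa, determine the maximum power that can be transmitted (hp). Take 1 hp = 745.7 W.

1.58 hp

J = π(d_o⁴ − d_i⁴)/32 = π(0.0123⁴ − 0.00656⁴)/32 = 2.065×10^-9 m⁴.
T_max = τ_allow·J/r = 1.14×10^8 × 2.065×10^-9 / 0.00615 = 38.28 N·m.
ω = 2π·4.91 = 30.85 rad/s, so P_max = T_max·ω = 1181 W.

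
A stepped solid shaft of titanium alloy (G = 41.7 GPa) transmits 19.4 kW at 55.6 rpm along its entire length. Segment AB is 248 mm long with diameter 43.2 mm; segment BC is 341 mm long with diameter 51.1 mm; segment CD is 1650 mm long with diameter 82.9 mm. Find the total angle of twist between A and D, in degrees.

ω = 2π·55.6/60 = 5.822 rad/s, so T = P/ω = 19.4×10³ / 5.822 = 3332 N·m.
J_AB = π(0.0432)⁴/32 = 3.42×10^-7 m⁴; J_BC = π(0.0511)⁴/32 = 6.69×10^-7 m⁴; J_CD = π(0.0829)⁴/32 = 4.64×10^-6 m⁴.
θ = (T/G)·Σ L_i/J_i = (3332/41.7×10⁹)·(0.248/3.42×10^-7 + 0.341/6.69×10^-7 + 1.65/4.64×10^-6) = 0.1271 rad.

7.28°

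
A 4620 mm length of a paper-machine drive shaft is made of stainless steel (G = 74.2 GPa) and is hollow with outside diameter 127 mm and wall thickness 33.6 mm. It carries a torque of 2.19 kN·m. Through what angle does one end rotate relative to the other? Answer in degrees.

0.322°

J = π(d_o⁴ − d_i⁴)/32 = π(0.127⁴ − 0.0598⁴)/32 = 2.428×10^-5 m⁴.
θ = T·L/(G·J) = 2190 × 4.62 / (74.2×10⁹ × 2.428×10^-5) = 5.615×10^-3 rad.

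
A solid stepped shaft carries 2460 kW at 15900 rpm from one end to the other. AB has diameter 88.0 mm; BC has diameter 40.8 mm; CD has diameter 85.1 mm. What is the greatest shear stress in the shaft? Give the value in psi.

ω = 2π·15900/60 = 1665 rad/s, so T = P/ω = 2460×10³ / 1665 = 1477 N·m.
Under the same torque, τ_max = 16T/(πd³) is largest where d is smallest — segment BC (d = 40.8 mm).
τ_max = 16·1477/(π·(0.0408)³) = 1.108×10^8 Pa.

16100 psi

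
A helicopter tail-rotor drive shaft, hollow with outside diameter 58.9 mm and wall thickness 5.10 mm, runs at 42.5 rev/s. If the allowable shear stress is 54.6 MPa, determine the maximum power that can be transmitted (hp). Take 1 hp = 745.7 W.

418 hp

J = π(d_o⁴ − d_i⁴)/32 = π(0.0589⁴ − 0.0487⁴)/32 = 6.293×10^-7 m⁴.
T_max = τ_allow·J/r = 5.46×10^7 × 6.293×10^-7 / 0.0295 = 1167 N·m.
ω = 2π·42.5 = 267.0 rad/s, so P_max = T_max·ω = 3.116×10^5 W.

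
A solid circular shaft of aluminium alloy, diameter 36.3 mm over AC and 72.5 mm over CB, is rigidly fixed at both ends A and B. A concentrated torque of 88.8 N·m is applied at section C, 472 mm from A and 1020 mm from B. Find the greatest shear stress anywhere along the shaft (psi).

Compatibility: T_A·a/J_AC = T_B·b/J_CB with T_A + T_B = T₀.
J_AC = 1.70×10^-7 m⁴, J_CB = 2.71×10^-6 m⁴, so T_A = T₀·(J_AC/a)/((J_AC/a)+(J_CB/b)) = 10.62 N·m, T_B = 78.18 N·m.
τ in each portion: τ_AC = 1.13×10^6 Pa, τ_CB = 1.04×10^6 Pa; maximum is in AC.
τ_max = T_AC·r/J = 10.62·0.0181/1.70×10^-7 = 1.131×10^6 Pa.

164 psi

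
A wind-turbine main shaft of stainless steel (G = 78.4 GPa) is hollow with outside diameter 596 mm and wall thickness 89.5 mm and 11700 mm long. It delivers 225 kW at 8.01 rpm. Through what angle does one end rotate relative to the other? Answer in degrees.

ω = 2π·8.01/60 = 0.8388 rad/s, so T = P/ω = 225×10³ / 0.8388 = 268200 N·m.
J = π(d_o⁴ − d_i⁴)/32 = π(0.596⁴ − 0.417⁴)/32 = 9.419×10^-3 m⁴.
θ = T·L/(G·J) = 268200 × 11.7 / (78.4×10⁹ × 9.419×10^-3) = 4.250×10^-3 rad.

0.244°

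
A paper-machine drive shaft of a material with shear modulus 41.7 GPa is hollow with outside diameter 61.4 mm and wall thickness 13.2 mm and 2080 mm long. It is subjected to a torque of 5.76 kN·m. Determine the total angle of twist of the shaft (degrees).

13.2°

J = π(d_o⁴ − d_i⁴)/32 = π(0.0614⁴ − 0.0350⁴)/32 = 1.248×10^-6 m⁴.
θ = T·L/(G·J) = 5760 × 2.08 / (41.7×10⁹ × 1.248×10^-6) = 0.2302 rad.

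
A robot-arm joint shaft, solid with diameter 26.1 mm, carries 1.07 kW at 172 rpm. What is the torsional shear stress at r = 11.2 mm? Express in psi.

2120 psi

ω = 2π·172/60 = 18.01 rad/s, so T = P/ω = 1.07×10³ / 18.01 = 59.41 N·m.
J = πd⁴/32 = π(0.0261)⁴/32 = 4.556×10^-8 m⁴.
Shear stress varies linearly with radius: τ = T·r/J = 59.41 × 0.0112 / 4.556×10^-8 = 1.460×10^7 Pa.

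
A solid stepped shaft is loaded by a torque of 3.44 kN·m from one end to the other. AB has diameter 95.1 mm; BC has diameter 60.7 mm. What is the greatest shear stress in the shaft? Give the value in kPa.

78300 kPa

Under the same torque, τ_max = 16T/(πd³) is largest where d is smallest — segment BC (d = 60.7 mm).
τ_max = 16·3440/(π·(0.0607)³) = 7.834×10^7 Pa.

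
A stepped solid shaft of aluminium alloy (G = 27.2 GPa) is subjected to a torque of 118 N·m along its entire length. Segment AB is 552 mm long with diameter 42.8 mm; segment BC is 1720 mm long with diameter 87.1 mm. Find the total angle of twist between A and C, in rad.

0.00859 rad

J_AB = π(0.0428)⁴/32 = 3.29×10^-7 m⁴; J_BC = π(0.0871)⁴/32 = 5.65×10^-6 m⁴.
θ = (T/G)·Σ L_i/J_i = (118.0/27.2×10⁹)·(0.552/3.29×10^-7 + 1.72/5.65×10^-6) = 8.590×10^-3 rad.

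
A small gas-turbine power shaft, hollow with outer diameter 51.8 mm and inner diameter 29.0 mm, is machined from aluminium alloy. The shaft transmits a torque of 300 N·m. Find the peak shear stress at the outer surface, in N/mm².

J = π(d_o⁴ − d_i⁴)/32 = π(0.0518⁴ − 0.0290⁴)/32 = 6.374×10^-7 m⁴.
τ_max = T·r/J = 300.0 × 0.0259 / 6.374×10^-7 = 1.219×10^7 Pa.

12.2 N/mm²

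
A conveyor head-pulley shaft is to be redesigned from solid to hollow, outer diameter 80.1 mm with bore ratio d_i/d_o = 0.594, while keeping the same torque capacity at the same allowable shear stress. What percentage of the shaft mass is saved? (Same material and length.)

Equal τ_max and T ⇒ the solid shaft needs d_s³ = d_o³(1−k⁴), so d_s = 80.1·(1−0.594⁴)^(1/3) = 76.63 mm.
Area ratio A_h/A_s = d_o²(1−k²)/d_s² = (1−k²)/(1−k⁴)^(2/3) = 0.7071.
Mass saving = 1 − 0.7071 = 29.3 %.

29.3 %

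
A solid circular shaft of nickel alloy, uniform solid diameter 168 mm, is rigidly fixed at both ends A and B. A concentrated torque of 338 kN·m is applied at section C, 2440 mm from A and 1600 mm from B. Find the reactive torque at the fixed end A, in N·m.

With uniform GJ and both ends fixed, compatibility θ_AC = θ_CB gives T_A·a = T_B·b, together with T_A + T_B = T₀.
T_A = T₀·b/(a+b) = 338000·1600/4040 = 133900 N·m; T_B = 204100 N·m.

134000 N·m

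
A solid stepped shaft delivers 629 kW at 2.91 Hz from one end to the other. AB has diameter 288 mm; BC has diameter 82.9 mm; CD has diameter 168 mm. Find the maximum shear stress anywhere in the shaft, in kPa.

308000 kPa

ω = 2π·2.91 = 18.28 rad/s, so T = P/ω = 629×10³ / 18.28 = 34400 N·m.
Under the same torque, τ_max = 16T/(πd³) is largest where d is smallest — segment BC (d = 82.9 mm).
τ_max = 16·34400/(π·(0.0829)³) = 3.075×10^8 Pa.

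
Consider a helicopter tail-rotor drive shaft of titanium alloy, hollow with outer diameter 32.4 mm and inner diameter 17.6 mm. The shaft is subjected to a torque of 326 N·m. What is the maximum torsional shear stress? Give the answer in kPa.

53500 kPa

J = π(d_o⁴ − d_i⁴)/32 = π(0.0324⁴ − 0.0176⁴)/32 = 9.877×10^-8 m⁴.
τ_max = T·r/J = 326.0 × 0.0162 / 9.877×10^-8 = 5.347×10^7 Pa.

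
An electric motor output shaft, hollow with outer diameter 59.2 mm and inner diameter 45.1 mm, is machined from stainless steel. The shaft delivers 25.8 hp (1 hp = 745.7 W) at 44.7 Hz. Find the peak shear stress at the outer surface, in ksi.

ω = 2π·44.7 = 280.9 rad/s, so T = P/ω = 25.8×745.7 / 280.9 = 68.50 N·m.
J = π(d_o⁴ − d_i⁴)/32 = π(0.0592⁴ − 0.0451⁴)/32 = 7.997×10^-7 m⁴.
τ_max = T·r/J = 68.50 × 0.0296 / 7.997×10^-7 = 2.536×10^6 Pa.

0.368 ksi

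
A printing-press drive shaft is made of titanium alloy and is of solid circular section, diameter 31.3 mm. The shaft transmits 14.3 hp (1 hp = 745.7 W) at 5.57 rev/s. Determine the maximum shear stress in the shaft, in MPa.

50.6 MPa

ω = 2π·5.57 = 35.00 rad/s, so T = P/ω = 14.3×745.7 / 35.00 = 304.7 N·m.
J = πd⁴/32 = π(0.0313)⁴/32 = 9.423×10^-8 m⁴.
τ_max = T·r/J = 304.7 × 0.0157 / 9.423×10^-8 = 5.061×10^7 Pa.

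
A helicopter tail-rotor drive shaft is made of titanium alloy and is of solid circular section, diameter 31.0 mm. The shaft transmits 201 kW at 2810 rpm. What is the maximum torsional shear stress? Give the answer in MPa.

ω = 2π·2810/60 = 294.3 rad/s, so T = P/ω = 201×10³ / 294.3 = 683.1 N·m.
J = πd⁴/32 = π(0.0310)⁴/32 = 9.067×10^-8 m⁴.
τ_max = T·r/J = 683.1 × 0.0155 / 9.067×10^-8 = 1.168×10^8 Pa.

117 MPa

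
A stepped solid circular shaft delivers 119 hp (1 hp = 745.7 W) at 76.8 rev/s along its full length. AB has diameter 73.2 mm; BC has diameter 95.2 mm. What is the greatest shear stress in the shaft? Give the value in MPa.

ω = 2π·76.8 = 482.5 rad/s, so T = P/ω = 119×745.7 / 482.5 = 183.9 N·m.
Under the same torque, τ_max = 16T/(πd³) is largest where d is smallest — segment AB (d = 73.2 mm).
τ_max = 16·183.9/(π·(0.0732)³) = 2.388×10^6 Pa.

2.39 MPa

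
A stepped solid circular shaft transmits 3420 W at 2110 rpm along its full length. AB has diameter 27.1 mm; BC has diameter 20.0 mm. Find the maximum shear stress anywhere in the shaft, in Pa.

9.85e6 Pa

ω = 2π·2110/60 = 221.0 rad/s, so T = P/ω = 3420 / 221.0 = 15.48 N·m.
Under the same torque, τ_max = 16T/(πd³) is largest where d is smallest — segment BC (d = 20.0 mm).
τ_max = 16·15.48/(π·(0.0200)³) = 9.854×10^6 Pa.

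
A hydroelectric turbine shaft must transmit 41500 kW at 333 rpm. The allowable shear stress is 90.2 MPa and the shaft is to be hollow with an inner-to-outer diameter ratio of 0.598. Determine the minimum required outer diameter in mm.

ω = 2π·333/60 = 34.87 rad/s, so T = P/ω = 41500×10³ / 34.87 = 1.190e6 N·m.
For a hollow shaft with d_i/d_o = 0.598: τ_max = 16T/(π d_o³ (1−k⁴)), so d_o = [16T/(π τ_allow (1−k⁴))]^(1/3) = [16·1.190e6/(π·9.02×10^7·0.8721)]^(1/3) = 0.4255 m.

426 mm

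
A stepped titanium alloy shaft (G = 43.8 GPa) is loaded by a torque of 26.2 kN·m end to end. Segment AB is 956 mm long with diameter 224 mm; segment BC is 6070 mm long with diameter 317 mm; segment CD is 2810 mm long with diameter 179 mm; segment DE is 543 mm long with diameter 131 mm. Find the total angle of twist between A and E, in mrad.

J_AB = π(0.224)⁴/32 = 2.47×10^-4 m⁴; J_BC = π(0.317)⁴/32 = 9.91×10^-4 m⁴; J_CD = π(0.179)⁴/32 = 1.01×10^-4 m⁴; J_DE = π(0.131)⁴/32 = 2.89×10^-5 m⁴.
θ = (T/G)·Σ L_i/J_i = (26200/43.8×10⁹)·(0.956/2.47×10^-4 + 6.07/9.91×10^-4 + 2.81/1.01×10^-4 + 0.543/2.89×10^-5) = 0.03389 rad.

33.9 mrad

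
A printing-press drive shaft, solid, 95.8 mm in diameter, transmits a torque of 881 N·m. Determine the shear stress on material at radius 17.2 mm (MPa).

J = πd⁴/32 = π(0.0958)⁴/32 = 8.269×10^-6 m⁴.
Shear stress varies linearly with radius: τ = T·r/J = 881.0 × 0.0172 / 8.269×10^-6 = 1.832×10^6 Pa.

1.83 MPa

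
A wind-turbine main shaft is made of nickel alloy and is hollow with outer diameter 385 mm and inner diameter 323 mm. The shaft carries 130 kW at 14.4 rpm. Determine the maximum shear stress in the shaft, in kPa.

15200 kPa

ω = 2π·14.4/60 = 1.508 rad/s, so T = P/ω = 130×10³ / 1.508 = 86210 N·m.
J = π(d_o⁴ − d_i⁴)/32 = π(0.385⁴ − 0.323⁴)/32 = 1.088×10^-3 m⁴.
τ_max = T·r/J = 86210 × 0.193 / 1.088×10^-3 = 1.525×10^7 Pa.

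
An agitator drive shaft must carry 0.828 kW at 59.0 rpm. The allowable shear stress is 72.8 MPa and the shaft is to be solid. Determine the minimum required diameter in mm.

21.1 mm

ω = 2π·59.0/60 = 6.178 rad/s, so T = P/ω = 0.828×10³ / 6.178 = 134.0 N·m.
For a solid shaft τ_max = 16T/(πd³), so d = (16T/(π τ_allow))^(1/3) = (16·134.0/(π·7.28×10^7))^(1/3) = 0.02109 m.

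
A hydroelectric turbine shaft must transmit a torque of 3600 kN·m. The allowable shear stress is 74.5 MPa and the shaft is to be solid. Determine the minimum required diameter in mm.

627 mm

For a solid shaft τ_max = 16T/(πd³), so d = (16T/(π τ_allow))^(1/3) = (16·3.600e6/(π·7.45×10^7))^(1/3) = 0.6267 m.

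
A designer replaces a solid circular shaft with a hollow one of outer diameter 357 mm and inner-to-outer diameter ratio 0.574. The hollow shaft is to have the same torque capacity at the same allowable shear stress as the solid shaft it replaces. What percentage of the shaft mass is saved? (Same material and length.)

Equal τ_max and T ⇒ the solid shaft needs d_s³ = d_o³(1−k⁴), so d_s = 357·(1−0.574⁴)^(1/3) = 343.6 mm.
Area ratio A_h/A_s = d_o²(1−k²)/d_s² = (1−k²)/(1−k⁴)^(2/3) = 0.7239.
Mass saving = 1 − 0.7239 = 27.6 %.

27.6 %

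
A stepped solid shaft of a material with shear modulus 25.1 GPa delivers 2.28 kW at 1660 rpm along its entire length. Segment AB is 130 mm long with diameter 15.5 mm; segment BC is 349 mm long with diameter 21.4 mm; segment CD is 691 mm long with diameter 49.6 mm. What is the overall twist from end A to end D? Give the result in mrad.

ω = 2π·1660/60 = 173.8 rad/s, so T = P/ω = 2.28×10³ / 173.8 = 13.12 N·m.
J_AB = π(0.0155)⁴/32 = 5.67×10^-9 m⁴; J_BC = π(0.0214)⁴/32 = 2.06×10^-8 m⁴; J_CD = π(0.0496)⁴/32 = 5.94×10^-7 m⁴.
θ = (T/G)·Σ L_i/J_i = (13.12/25.1×10⁹)·(0.130/5.67×10^-9 + 0.349/2.06×10^-8 + 0.691/5.94×10^-7) = 0.02145 rad.

21.5 mrad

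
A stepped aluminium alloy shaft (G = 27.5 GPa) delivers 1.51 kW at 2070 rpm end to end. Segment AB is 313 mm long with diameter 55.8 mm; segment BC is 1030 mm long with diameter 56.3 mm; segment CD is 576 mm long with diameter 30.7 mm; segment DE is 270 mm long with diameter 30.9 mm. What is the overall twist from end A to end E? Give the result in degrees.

0.160°

ω = 2π·2070/60 = 216.8 rad/s, so T = P/ω = 1.51×10³ / 216.8 = 6.966 N·m.
J_AB = π(0.0558)⁴/32 = 9.52×10^-7 m⁴; J_BC = π(0.0563)⁴/32 = 9.86×10^-7 m⁴; J_CD = π(0.0307)⁴/32 = 8.72×10^-8 m⁴; J_DE = π(0.0309)⁴/32 = 8.95×10^-8 m⁴.
θ = (T/G)·Σ L_i/J_i = (6.966/27.5×10⁹)·(0.313/9.52×10^-7 + 1.03/9.86×10^-7 + 0.576/8.72×10^-8 + 0.270/8.95×10^-8) = 2.785×10^-3 rad.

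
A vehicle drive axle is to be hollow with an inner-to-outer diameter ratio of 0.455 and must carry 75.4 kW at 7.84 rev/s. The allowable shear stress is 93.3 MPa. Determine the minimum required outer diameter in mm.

ω = 2π·7.84 = 49.26 rad/s, so T = P/ω = 75.4×10³ / 49.26 = 1531 N·m.
For a hollow shaft with d_i/d_o = 0.455: τ_max = 16T/(π d_o³ (1−k⁴)), so d_o = [16T/(π τ_allow (1−k⁴))]^(1/3) = [16·1531/(π·9.33×10^7·0.9571)]^(1/3) = 0.04436 m.

44.4 mm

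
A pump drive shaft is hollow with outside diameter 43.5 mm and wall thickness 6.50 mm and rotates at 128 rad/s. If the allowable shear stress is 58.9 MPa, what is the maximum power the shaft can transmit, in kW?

J = π(d_o⁴ − d_i⁴)/32 = π(0.0435⁴ − 0.0305⁴)/32 = 2.666×10^-7 m⁴.
T_max = τ_allow·J/r = 5.89×10^7 × 2.666×10^-7 / 0.0217 = 721.9 N·m.
ω = 128 rad/s, so P_max = T_max·ω = 9.240×10^4 W.

92.4 kW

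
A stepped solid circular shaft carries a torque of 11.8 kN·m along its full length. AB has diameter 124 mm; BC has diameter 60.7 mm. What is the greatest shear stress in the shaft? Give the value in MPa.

269 MPa

Under the same torque, τ_max = 16T/(πd³) is largest where d is smallest — segment BC (d = 60.7 mm).
τ_max = 16·11800/(π·(0.0607)³) = 2.687×10^8 Pa.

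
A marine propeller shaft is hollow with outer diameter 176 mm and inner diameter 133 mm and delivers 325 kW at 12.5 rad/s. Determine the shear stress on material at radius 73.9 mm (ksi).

ω = 12.5 rad/s, so T = P/ω = 325×10³ / 12.50 = 26000 N·m.
J = π(d_o⁴ − d_i⁴)/32 = π(0.176⁴ − 0.133⁴)/32 = 6.348×10^-5 m⁴.
Shear stress varies linearly with radius: τ = T·r/J = 26000 × 0.0739 / 6.348×10^-5 = 3.027×10^7 Pa.

4.39 ksi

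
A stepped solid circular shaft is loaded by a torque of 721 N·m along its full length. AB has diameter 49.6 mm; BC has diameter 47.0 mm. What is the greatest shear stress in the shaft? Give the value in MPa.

35.4 MPa

Under the same torque, τ_max = 16T/(πd³) is largest where d is smallest — segment BC (d = 47.0 mm).
τ_max = 16·721.0/(π·(0.0470)³) = 3.537×10^7 Pa.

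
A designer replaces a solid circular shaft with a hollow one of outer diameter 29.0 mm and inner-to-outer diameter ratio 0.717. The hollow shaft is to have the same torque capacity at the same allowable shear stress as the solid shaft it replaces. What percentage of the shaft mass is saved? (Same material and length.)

40.4 %

Equal τ_max and T ⇒ the solid shaft needs d_s³ = d_o³(1−k⁴), so d_s = 29.0·(1−0.717⁴)^(1/3) = 26.18 mm.
Area ratio A_h/A_s = d_o²(1−k²)/d_s² = (1−k²)/(1−k⁴)^(2/3) = 0.5962.
Mass saving = 1 − 0.5962 = 40.4 %.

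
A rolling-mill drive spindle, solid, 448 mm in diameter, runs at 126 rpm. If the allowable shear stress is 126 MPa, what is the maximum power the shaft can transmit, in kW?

29400 kW

J = πd⁴/32 = π(0.448)⁴/32 = 3.955×10^-3 m⁴.
T_max = τ_allow·J/r = 1.26×10^8 × 3.955×10^-3 / 0.224 = 2.225e6 N·m.
ω = 2π·126/60 = 13.19 rad/s, so P_max = T_max·ω = 2.935×10^7 W.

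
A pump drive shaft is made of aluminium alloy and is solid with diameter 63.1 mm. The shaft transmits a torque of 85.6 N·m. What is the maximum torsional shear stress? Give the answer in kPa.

J = πd⁴/32 = π(0.0631)⁴/32 = 1.556×10^-6 m⁴.
τ_max = T·r/J = 85.60 × 0.0316 / 1.556×10^-6 = 1.735×10^6 Pa.

1740 kPa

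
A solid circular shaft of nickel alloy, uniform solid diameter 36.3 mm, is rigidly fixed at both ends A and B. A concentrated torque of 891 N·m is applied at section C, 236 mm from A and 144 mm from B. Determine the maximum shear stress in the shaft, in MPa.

With uniform GJ and both ends fixed, compatibility θ_AC = θ_CB gives T_A·a = T_B·b, together with T_A + T_B = T₀.
T_A = T₀·b/(a+b) = 891.0·144/380.0 = 337.6 N·m; T_B = 553.4 N·m.
τ in each portion: τ_AC = 3.60×10^7 Pa, τ_CB = 5.89×10^7 Pa; maximum is in CB.
τ_max = T_CB·r/J = 553.4·0.0181/1.70×10^-7 = 5.892×10^7 Pa.

58.9 MPa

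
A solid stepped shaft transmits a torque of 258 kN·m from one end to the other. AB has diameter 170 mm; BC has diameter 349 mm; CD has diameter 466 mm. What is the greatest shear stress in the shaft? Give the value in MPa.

267 MPa

Under the same torque, τ_max = 16T/(πd³) is largest where d is smallest — segment AB (d = 170 mm).
τ_max = 16·258000/(π·(0.170)³) = 2.675×10^8 Pa.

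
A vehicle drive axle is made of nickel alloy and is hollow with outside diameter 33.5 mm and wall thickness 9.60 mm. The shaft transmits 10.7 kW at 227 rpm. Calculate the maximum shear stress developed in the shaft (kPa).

ω = 2π·227/60 = 23.77 rad/s, so T = P/ω = 10.7×10³ / 23.77 = 450.1 N·m.
J = π(d_o⁴ − d_i⁴)/32 = π(0.0335⁴ − 0.0143⁴)/32 = 1.195×10^-7 m⁴.
τ_max = T·r/J = 450.1 × 0.0168 / 1.195×10^-7 = 6.307×10^7 Pa.

63100 kPa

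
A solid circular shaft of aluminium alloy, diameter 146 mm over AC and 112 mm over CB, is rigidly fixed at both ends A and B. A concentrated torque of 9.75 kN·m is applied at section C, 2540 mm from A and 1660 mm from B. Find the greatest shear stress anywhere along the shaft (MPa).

12.2 MPa

Compatibility: T_A·a/J_AC = T_B·b/J_CB with T_A + T_B = T₀.
J_AC = 4.46×10^-5 m⁴, J_CB = 1.54×10^-5 m⁴, so T_A = T₀·(J_AC/a)/((J_AC/a)+(J_CB/b)) = 6373 N·m, T_B = 3377 N·m.
τ in each portion: τ_AC = 1.04×10^7 Pa, τ_CB = 1.22×10^7 Pa; maximum is in CB.
τ_max = T_CB·r/J = 3377·0.0560/1.54×10^-5 = 1.224×10^7 Pa.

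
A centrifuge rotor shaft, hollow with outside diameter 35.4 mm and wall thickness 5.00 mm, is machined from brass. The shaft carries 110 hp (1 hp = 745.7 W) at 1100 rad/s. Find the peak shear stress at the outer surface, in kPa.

11600 kPa

ω = 1100 rad/s, so T = P/ω = 110×745.7 / 1100 = 74.57 N·m.
J = π(d_o⁴ − d_i⁴)/32 = π(0.0354⁴ − 0.0254⁴)/32 = 1.133×10^-7 m⁴.
τ_max = T·r/J = 74.57 × 0.0177 / 1.133×10^-7 = 1.165×10^7 Pa.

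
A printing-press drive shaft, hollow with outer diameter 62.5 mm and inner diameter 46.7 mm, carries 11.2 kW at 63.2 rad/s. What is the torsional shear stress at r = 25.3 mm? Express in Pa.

4.35e6 Pa

ω = 63.2 rad/s, so T = P/ω = 11.2×10³ / 63.20 = 177.2 N·m.
J = π(d_o⁴ − d_i⁴)/32 = π(0.0625⁴ − 0.0467⁴)/32 = 1.031×10^-6 m⁴.
Shear stress varies linearly with radius: τ = T·r/J = 177.2 × 0.0253 / 1.031×10^-6 = 4.348×10^6 Pa.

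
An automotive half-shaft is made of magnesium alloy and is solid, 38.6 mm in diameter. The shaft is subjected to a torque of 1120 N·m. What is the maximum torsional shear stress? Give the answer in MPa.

99.2 MPa

J = πd⁴/32 = π(0.0386)⁴/32 = 2.179×10^-7 m⁴.
τ_max = T·r/J = 1120 × 0.0193 / 2.179×10^-7 = 9.918×10^7 Pa.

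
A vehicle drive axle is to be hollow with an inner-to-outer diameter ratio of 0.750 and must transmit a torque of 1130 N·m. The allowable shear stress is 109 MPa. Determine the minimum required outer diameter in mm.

42.6 mm

For a hollow shaft with d_i/d_o = 0.750: τ_max = 16T/(π d_o³ (1−k⁴)), so d_o = [16T/(π τ_allow (1−k⁴))]^(1/3) = [16·1130/(π·1.09×10^8·0.6836)]^(1/3) = 0.04259 m.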